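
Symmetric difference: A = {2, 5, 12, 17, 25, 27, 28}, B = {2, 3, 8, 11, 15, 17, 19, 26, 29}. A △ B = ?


A △ B = (A \ B) ∪ (B \ A) = elements in exactly one of A or B
A \ B = {5, 12, 25, 27, 28}
B \ A = {3, 8, 11, 15, 19, 26, 29}
A △ B = {3, 5, 8, 11, 12, 15, 19, 25, 26, 27, 28, 29}

A △ B = {3, 5, 8, 11, 12, 15, 19, 25, 26, 27, 28, 29}


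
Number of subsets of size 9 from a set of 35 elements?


C(n,k) = n! / (k!(n-k)!)
C(35,9) = 35! / (9!26!)
= 70607460

C(35,9) = 70607460


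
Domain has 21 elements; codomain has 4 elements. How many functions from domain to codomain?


Each of |A| = 21 inputs maps to any of |B| = 4 outputs.
# functions = |B|^|A| = 4^21
= 4398046511104

Number of functions = 4398046511104


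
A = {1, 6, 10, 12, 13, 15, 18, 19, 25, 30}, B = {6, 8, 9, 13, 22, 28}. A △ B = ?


A △ B = (A \ B) ∪ (B \ A) = elements in exactly one of A or B
A \ B = {1, 10, 12, 15, 18, 19, 25, 30}
B \ A = {8, 9, 22, 28}
A △ B = {1, 8, 9, 10, 12, 15, 18, 19, 22, 25, 28, 30}

A △ B = {1, 8, 9, 10, 12, 15, 18, 19, 22, 25, 28, 30}


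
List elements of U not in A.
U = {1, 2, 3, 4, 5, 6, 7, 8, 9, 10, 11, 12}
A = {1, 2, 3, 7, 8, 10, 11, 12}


Aᶜ = U \ A = elements in U but not in A
U = {1, 2, 3, 4, 5, 6, 7, 8, 9, 10, 11, 12}
A = {1, 2, 3, 7, 8, 10, 11, 12}
Aᶜ = {4, 5, 6, 9}

Aᶜ = {4, 5, 6, 9}


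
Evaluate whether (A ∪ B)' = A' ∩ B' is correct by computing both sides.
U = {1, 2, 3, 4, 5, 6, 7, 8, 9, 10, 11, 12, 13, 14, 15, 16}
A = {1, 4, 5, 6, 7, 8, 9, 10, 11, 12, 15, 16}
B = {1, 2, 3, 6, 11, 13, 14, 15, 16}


LHS: A ∪ B = {1, 2, 3, 4, 5, 6, 7, 8, 9, 10, 11, 12, 13, 14, 15, 16}
(A ∪ B)' = U \ (A ∪ B) = ∅
A' = {2, 3, 13, 14}, B' = {4, 5, 7, 8, 9, 10, 12}
Claimed RHS: A' ∩ B' = ∅
Identity is VALID: LHS = RHS = ∅ ✓

Identity is valid. (A ∪ B)' = A' ∩ B' = ∅


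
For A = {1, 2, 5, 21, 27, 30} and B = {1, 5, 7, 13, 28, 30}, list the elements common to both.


A ∩ B = elements in both A and B
A = {1, 2, 5, 21, 27, 30}
B = {1, 5, 7, 13, 28, 30}
A ∩ B = {1, 5, 30}

A ∩ B = {1, 5, 30}


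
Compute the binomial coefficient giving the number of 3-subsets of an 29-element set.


C(n,k) = n! / (k!(n-k)!)
C(29,3) = 29! / (3!26!)
= 3654

C(29,3) = 3654


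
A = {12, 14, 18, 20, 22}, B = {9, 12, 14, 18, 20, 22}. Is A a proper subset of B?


A ⊂ B requires: A ⊆ B AND A ≠ B.
A ⊆ B? Yes
A = B? No
A ⊂ B: Yes (A is a proper subset of B)

Yes, A ⊂ B


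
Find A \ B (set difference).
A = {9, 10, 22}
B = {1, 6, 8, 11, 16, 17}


A \ B = elements in A but not in B
A = {9, 10, 22}
B = {1, 6, 8, 11, 16, 17}
Remove from A any elements in B
A \ B = {9, 10, 22}

A \ B = {9, 10, 22}


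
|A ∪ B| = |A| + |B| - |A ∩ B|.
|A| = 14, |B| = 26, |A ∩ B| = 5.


|A ∪ B| = |A| + |B| - |A ∩ B|
= 14 + 26 - 5
= 35

|A ∪ B| = 35


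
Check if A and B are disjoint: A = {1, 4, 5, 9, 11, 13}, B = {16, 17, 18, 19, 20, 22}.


Disjoint means A ∩ B = ∅.
A ∩ B = ∅
A ∩ B = ∅, so A and B are disjoint.

Yes, A and B are disjoint


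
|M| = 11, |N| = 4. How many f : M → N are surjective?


n = |M| = 11, k = |N| = 4. Surjections via inclusion-exclusion:
S(n,k) = Σ(-1)^i × C(k,i) × (k-i)^n, i=0 to k
i=0: (-1)^0×C(4,0)×4^11 = 4194304
i=1: (-1)^1×C(4,1)×3^11 = -708588
i=2: (-1)^2×C(4,2)×2^11 = 12288
i=3: (-1)^3×C(4,3)×1^11 = -4
i=4: (-1)^4×C(4,4)×0^11 = 0
Total = 3498000

Number of surjections = 3498000


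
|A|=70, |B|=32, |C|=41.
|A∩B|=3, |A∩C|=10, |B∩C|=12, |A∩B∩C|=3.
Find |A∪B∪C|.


|A∪B∪C| = |A|+|B|+|C| - |A∩B|-|A∩C|-|B∩C| + |A∩B∩C|
= 70+32+41 - 3-10-12 + 3
= 143 - 25 + 3
= 121

|A ∪ B ∪ C| = 121


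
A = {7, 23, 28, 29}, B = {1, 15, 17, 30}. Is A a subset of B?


A ⊆ B means every element of A is in B.
Elements in A not in B: {7, 23, 28, 29}
So A ⊄ B.

No, A ⊄ B


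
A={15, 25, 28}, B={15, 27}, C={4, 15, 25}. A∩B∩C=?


A ∩ B = {15}
(A ∩ B) ∩ C = {15}

A ∩ B ∩ C = {15}


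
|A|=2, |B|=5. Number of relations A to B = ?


A relation from A to B is any subset of A × B.
|A × B| = 2 × 5 = 10
# relations = 2^|A × B| = 2^10 = 1024

Number of relations = 1024


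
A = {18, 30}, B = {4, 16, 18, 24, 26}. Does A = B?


Two sets are equal iff they have exactly the same elements.
A = {18, 30}
B = {4, 16, 18, 24, 26}
Differences: {4, 16, 24, 26, 30}
A ≠ B

No, A ≠ B


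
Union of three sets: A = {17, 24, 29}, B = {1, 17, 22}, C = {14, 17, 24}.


A ∪ B = {1, 17, 22, 24, 29}
(A ∪ B) ∪ C = {1, 14, 17, 22, 24, 29}

A ∪ B ∪ C = {1, 14, 17, 22, 24, 29}


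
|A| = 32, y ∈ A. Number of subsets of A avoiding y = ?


Subsets of A avoiding y are subsets of A \ {y}, which has 31 elements.
Count = 2^(n-1) = 2^31
= 2147483648

Number of subsets avoiding y = 2147483648


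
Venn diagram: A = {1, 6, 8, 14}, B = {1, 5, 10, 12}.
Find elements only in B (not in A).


A = {1, 6, 8, 14}
B = {1, 5, 10, 12}
Region: only in B (not in A)
Elements: {5, 10, 12}

Elements only in B (not in A): {5, 10, 12}


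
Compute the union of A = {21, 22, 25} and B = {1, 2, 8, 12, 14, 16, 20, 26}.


A ∪ B = all elements in A or B (or both)
A = {21, 22, 25}
B = {1, 2, 8, 12, 14, 16, 20, 26}
A ∪ B = {1, 2, 8, 12, 14, 16, 20, 21, 22, 25, 26}

A ∪ B = {1, 2, 8, 12, 14, 16, 20, 21, 22, 25, 26}


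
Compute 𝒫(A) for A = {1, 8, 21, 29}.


|A| = 4, so |P(A)| = 2^4 = 16
Enumerate subsets by cardinality (0 to 4):
∅, {1}, {8}, {21}, {29}, {1, 8}, {1, 21}, {1, 29}, {8, 21}, {8, 29}, {21, 29}, {1, 8, 21}, {1, 8, 29}, {1, 21, 29}, {8, 21, 29}, {1, 8, 21, 29}

P(A) has 16 subsets: ∅, {1}, {8}, {21}, {29}, {1, 8}, {1, 21}, {1, 29}, {8, 21}, {8, 29}, {21, 29}, {1, 8, 21}, {1, 8, 29}, {1, 21, 29}, {8, 21, 29}, {1, 8, 21, 29}


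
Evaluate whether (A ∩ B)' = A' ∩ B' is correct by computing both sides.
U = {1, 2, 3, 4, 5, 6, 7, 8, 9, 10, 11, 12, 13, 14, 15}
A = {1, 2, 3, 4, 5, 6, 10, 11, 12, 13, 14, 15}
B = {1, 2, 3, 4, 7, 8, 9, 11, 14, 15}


LHS: A ∩ B = {1, 2, 3, 4, 11, 14, 15}
(A ∩ B)' = U \ (A ∩ B) = {5, 6, 7, 8, 9, 10, 12, 13}
A' = {7, 8, 9}, B' = {5, 6, 10, 12, 13}
Claimed RHS: A' ∩ B' = ∅
Identity is INVALID: LHS = {5, 6, 7, 8, 9, 10, 12, 13} but the RHS claimed here equals ∅. The correct form is (A ∩ B)' = A' ∪ B'.

Identity is invalid: (A ∩ B)' = {5, 6, 7, 8, 9, 10, 12, 13} but A' ∩ B' = ∅. The correct De Morgan law is (A ∩ B)' = A' ∪ B'.


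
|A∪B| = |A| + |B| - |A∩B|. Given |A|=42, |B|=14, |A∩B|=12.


|A ∪ B| = |A| + |B| - |A ∩ B|
= 42 + 14 - 12
= 44

|A ∪ B| = 44


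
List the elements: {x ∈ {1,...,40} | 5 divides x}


Checking each candidate:
Condition: multiples of 5 in {1,...,40}
Result = {5, 10, 15, 20, 25, 30, 35, 40}

{5, 10, 15, 20, 25, 30, 35, 40}


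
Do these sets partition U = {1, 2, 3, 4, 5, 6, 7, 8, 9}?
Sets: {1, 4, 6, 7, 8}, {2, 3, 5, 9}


A partition requires: (1) non-empty parts, (2) pairwise disjoint, (3) union = U
Parts: {1, 4, 6, 7, 8}, {2, 3, 5, 9}
Union of parts: {1, 2, 3, 4, 5, 6, 7, 8, 9}
U = {1, 2, 3, 4, 5, 6, 7, 8, 9}
All non-empty? True
Pairwise disjoint? True
Covers U? True

Yes, valid partition


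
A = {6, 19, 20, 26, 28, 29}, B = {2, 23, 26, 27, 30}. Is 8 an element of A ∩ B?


A = {6, 19, 20, 26, 28, 29}, B = {2, 23, 26, 27, 30}
A ∩ B = elements in both A and B
A ∩ B = {26}
Checking if 8 ∈ A ∩ B
8 is not in A ∩ B → False

8 ∉ A ∩ B


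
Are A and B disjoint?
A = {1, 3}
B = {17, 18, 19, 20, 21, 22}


Disjoint means A ∩ B = ∅.
A ∩ B = ∅
A ∩ B = ∅, so A and B are disjoint.

Yes, A and B are disjoint


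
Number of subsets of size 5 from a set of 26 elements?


C(n,k) = n! / (k!(n-k)!)
C(26,5) = 26! / (5!21!)
= 65780

C(26,5) = 65780


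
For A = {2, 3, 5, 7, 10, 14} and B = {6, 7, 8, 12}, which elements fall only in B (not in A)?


A = {2, 3, 5, 7, 10, 14}
B = {6, 7, 8, 12}
Region: only in B (not in A)
Elements: {6, 8, 12}

Elements only in B (not in A): {6, 8, 12}


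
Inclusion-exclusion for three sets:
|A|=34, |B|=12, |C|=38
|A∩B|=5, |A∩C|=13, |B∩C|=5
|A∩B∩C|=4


|A∪B∪C| = |A|+|B|+|C| - |A∩B|-|A∩C|-|B∩C| + |A∩B∩C|
= 34+12+38 - 5-13-5 + 4
= 84 - 23 + 4
= 65

|A ∪ B ∪ C| = 65


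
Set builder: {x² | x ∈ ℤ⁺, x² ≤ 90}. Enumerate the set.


Checking each candidate:
Condition: positive perfect squares ≤ 90
Result = {1, 4, 9, 16, 25, 36, 49, 64, 81}

{1, 4, 9, 16, 25, 36, 49, 64, 81}


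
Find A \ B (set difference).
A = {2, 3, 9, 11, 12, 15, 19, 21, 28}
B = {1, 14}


A \ B = elements in A but not in B
A = {2, 3, 9, 11, 12, 15, 19, 21, 28}
B = {1, 14}
Remove from A any elements in B
A \ B = {2, 3, 9, 11, 12, 15, 19, 21, 28}

A \ B = {2, 3, 9, 11, 12, 15, 19, 21, 28}


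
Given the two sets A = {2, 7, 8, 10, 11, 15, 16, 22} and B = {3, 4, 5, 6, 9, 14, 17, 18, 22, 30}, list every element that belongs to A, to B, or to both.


A ∪ B = all elements in A or B (or both)
A = {2, 7, 8, 10, 11, 15, 16, 22}
B = {3, 4, 5, 6, 9, 14, 17, 18, 22, 30}
A ∪ B = {2, 3, 4, 5, 6, 7, 8, 9, 10, 11, 14, 15, 16, 17, 18, 22, 30}

A ∪ B = {2, 3, 4, 5, 6, 7, 8, 9, 10, 11, 14, 15, 16, 17, 18, 22, 30}


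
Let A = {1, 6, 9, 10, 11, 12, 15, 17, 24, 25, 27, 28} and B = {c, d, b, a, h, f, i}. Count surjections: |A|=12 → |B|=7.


n = |A| = 12, k = |B| = 7. Surjections via inclusion-exclusion:
S(n,k) = Σ(-1)^i × C(k,i) × (k-i)^n, i=0 to k
i=0: (-1)^0×C(7,0)×7^12 = 13841287201
i=1: (-1)^1×C(7,1)×6^12 = -15237476352
i=2: (-1)^2×C(7,2)×5^12 = 5126953125
i=3: (-1)^3×C(7,3)×4^12 = -587202560
i=4: (-1)^4×C(7,4)×3^12 = 18600435
i=5: (-1)^5×C(7,5)×2^12 = -86016
i=6: (-1)^6×C(7,6)×1^12 = 7
i=7: (-1)^7×C(7,7)×0^12 = 0
Total = 3162075840

Number of surjections = 3162075840


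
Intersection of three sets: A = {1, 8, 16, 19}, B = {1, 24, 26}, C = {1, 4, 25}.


A ∩ B = {1}
(A ∩ B) ∩ C = {1}

A ∩ B ∩ C = {1}


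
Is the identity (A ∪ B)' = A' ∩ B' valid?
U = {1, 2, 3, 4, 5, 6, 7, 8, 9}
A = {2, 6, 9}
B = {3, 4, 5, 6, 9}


LHS: A ∪ B = {2, 3, 4, 5, 6, 9}
(A ∪ B)' = U \ (A ∪ B) = {1, 7, 8}
A' = {1, 3, 4, 5, 7, 8}, B' = {1, 2, 7, 8}
Claimed RHS: A' ∩ B' = {1, 7, 8}
Identity is VALID: LHS = RHS = {1, 7, 8} ✓

Identity is valid. (A ∪ B)' = A' ∩ B' = {1, 7, 8}


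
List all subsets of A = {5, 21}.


|A| = 2, so |P(A)| = 2^2 = 4
Enumerate subsets by cardinality (0 to 2):
∅, {5}, {21}, {5, 21}

P(A) has 4 subsets: ∅, {5}, {21}, {5, 21}


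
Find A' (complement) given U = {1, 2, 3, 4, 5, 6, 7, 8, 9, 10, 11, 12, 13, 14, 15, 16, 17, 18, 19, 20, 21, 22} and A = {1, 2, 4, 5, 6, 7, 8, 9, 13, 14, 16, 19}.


Aᶜ = U \ A = elements in U but not in A
U = {1, 2, 3, 4, 5, 6, 7, 8, 9, 10, 11, 12, 13, 14, 15, 16, 17, 18, 19, 20, 21, 22}
A = {1, 2, 4, 5, 6, 7, 8, 9, 13, 14, 16, 19}
Aᶜ = {3, 10, 11, 12, 15, 17, 18, 20, 21, 22}

Aᶜ = {3, 10, 11, 12, 15, 17, 18, 20, 21, 22}


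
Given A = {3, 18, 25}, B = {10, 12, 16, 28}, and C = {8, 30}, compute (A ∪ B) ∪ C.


A ∪ B = {3, 10, 12, 16, 18, 25, 28}
(A ∪ B) ∪ C = {3, 8, 10, 12, 16, 18, 25, 28, 30}

A ∪ B ∪ C = {3, 8, 10, 12, 16, 18, 25, 28, 30}


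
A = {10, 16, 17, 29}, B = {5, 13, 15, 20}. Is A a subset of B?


A ⊆ B means every element of A is in B.
Elements in A not in B: {10, 16, 17, 29}
So A ⊄ B.

No, A ⊄ B


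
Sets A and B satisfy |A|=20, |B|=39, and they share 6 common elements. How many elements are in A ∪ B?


|A ∪ B| = |A| + |B| - |A ∩ B|
= 20 + 39 - 6
= 53

|A ∪ B| = 53


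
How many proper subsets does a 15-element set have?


Total subsets = 2^n = 2^15 = 32768
Proper subsets exclude the set itself: 2^n - 1
= 32768 - 1
= 32767

Number of proper subsets = 32767


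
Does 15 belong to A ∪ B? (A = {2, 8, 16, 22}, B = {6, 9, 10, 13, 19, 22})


A = {2, 8, 16, 22}, B = {6, 9, 10, 13, 19, 22}
A ∪ B = all elements in A or B
A ∪ B = {2, 6, 8, 9, 10, 13, 16, 19, 22}
Checking if 15 ∈ A ∪ B
15 is not in A ∪ B → False

15 ∉ A ∪ B


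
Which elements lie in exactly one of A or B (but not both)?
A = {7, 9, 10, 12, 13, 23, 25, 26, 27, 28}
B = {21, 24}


A △ B = (A \ B) ∪ (B \ A) = elements in exactly one of A or B
A \ B = {7, 9, 10, 12, 13, 23, 25, 26, 27, 28}
B \ A = {21, 24}
A △ B = {7, 9, 10, 12, 13, 21, 23, 24, 25, 26, 27, 28}

A △ B = {7, 9, 10, 12, 13, 21, 23, 24, 25, 26, 27, 28}


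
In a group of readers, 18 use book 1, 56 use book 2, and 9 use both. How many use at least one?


|A ∪ B| = |A| + |B| - |A ∩ B|
= 18 + 56 - 9
= 65

|A ∪ B| = 65


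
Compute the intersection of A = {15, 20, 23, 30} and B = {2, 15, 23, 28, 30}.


A ∩ B = elements in both A and B
A = {15, 20, 23, 30}
B = {2, 15, 23, 28, 30}
A ∩ B = {15, 23, 30}

A ∩ B = {15, 23, 30}


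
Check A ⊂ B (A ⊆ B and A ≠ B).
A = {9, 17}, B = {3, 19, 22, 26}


A ⊂ B requires: A ⊆ B AND A ≠ B.
A ⊆ B? No
A ⊄ B, so A is not a proper subset.

No, A is not a proper subset of B


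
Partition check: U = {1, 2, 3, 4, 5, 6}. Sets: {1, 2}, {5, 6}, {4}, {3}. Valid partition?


A partition requires: (1) non-empty parts, (2) pairwise disjoint, (3) union = U
Parts: {1, 2}, {5, 6}, {4}, {3}
Union of parts: {1, 2, 3, 4, 5, 6}
U = {1, 2, 3, 4, 5, 6}
All non-empty? True
Pairwise disjoint? True
Covers U? True

Yes, valid partition


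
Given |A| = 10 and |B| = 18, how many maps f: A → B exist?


Each of |A| = 10 inputs maps to any of |B| = 18 outputs.
# functions = |B|^|A| = 18^10
= 3570467226624

Number of functions = 3570467226624


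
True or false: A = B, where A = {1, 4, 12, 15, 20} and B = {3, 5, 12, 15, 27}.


Two sets are equal iff they have exactly the same elements.
A = {1, 4, 12, 15, 20}
B = {3, 5, 12, 15, 27}
Differences: {1, 3, 4, 5, 20, 27}
A ≠ B

No, A ≠ B


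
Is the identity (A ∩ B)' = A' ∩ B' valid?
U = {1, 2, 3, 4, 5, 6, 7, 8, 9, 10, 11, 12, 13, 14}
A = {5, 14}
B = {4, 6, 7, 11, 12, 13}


LHS: A ∩ B = ∅
(A ∩ B)' = U \ (A ∩ B) = {1, 2, 3, 4, 5, 6, 7, 8, 9, 10, 11, 12, 13, 14}
A' = {1, 2, 3, 4, 6, 7, 8, 9, 10, 11, 12, 13}, B' = {1, 2, 3, 5, 8, 9, 10, 14}
Claimed RHS: A' ∩ B' = {1, 2, 3, 8, 9, 10}
Identity is INVALID: LHS = {1, 2, 3, 4, 5, 6, 7, 8, 9, 10, 11, 12, 13, 14} but the RHS claimed here equals {1, 2, 3, 8, 9, 10}. The correct form is (A ∩ B)' = A' ∪ B'.

Identity is invalid: (A ∩ B)' = {1, 2, 3, 4, 5, 6, 7, 8, 9, 10, 11, 12, 13, 14} but A' ∩ B' = {1, 2, 3, 8, 9, 10}. The correct De Morgan law is (A ∩ B)' = A' ∪ B'.


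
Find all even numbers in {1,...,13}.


Checking each candidate:
Condition: even numbers in {1,...,13}
Result = {2, 4, 6, 8, 10, 12}

{2, 4, 6, 8, 10, 12}


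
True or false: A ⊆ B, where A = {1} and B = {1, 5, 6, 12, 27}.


A ⊆ B means every element of A is in B.
All elements of A are in B.
So A ⊆ B.

Yes, A ⊆ B


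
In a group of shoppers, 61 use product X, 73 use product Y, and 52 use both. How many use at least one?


|A ∪ B| = |A| + |B| - |A ∩ B|
= 61 + 73 - 52
= 82

|A ∪ B| = 82


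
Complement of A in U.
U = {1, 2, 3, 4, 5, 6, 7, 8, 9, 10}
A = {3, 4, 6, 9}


Aᶜ = U \ A = elements in U but not in A
U = {1, 2, 3, 4, 5, 6, 7, 8, 9, 10}
A = {3, 4, 6, 9}
Aᶜ = {1, 2, 5, 7, 8, 10}

Aᶜ = {1, 2, 5, 7, 8, 10}


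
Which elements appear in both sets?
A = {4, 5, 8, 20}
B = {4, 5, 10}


A ∩ B = elements in both A and B
A = {4, 5, 8, 20}
B = {4, 5, 10}
A ∩ B = {4, 5}

A ∩ B = {4, 5}


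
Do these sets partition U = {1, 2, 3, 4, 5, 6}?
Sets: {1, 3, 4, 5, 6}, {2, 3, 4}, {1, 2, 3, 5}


A partition requires: (1) non-empty parts, (2) pairwise disjoint, (3) union = U
Parts: {1, 3, 4, 5, 6}, {2, 3, 4}, {1, 2, 3, 5}
Union of parts: {1, 2, 3, 4, 5, 6}
U = {1, 2, 3, 4, 5, 6}
All non-empty? True
Pairwise disjoint? False
Covers U? True

No, not a valid partition


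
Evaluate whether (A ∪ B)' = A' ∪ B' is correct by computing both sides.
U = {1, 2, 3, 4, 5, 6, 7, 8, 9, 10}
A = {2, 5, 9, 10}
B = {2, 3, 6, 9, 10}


LHS: A ∪ B = {2, 3, 5, 6, 9, 10}
(A ∪ B)' = U \ (A ∪ B) = {1, 4, 7, 8}
A' = {1, 3, 4, 6, 7, 8}, B' = {1, 4, 5, 7, 8}
Claimed RHS: A' ∪ B' = {1, 3, 4, 5, 6, 7, 8}
Identity is INVALID: LHS = {1, 4, 7, 8} but the RHS claimed here equals {1, 3, 4, 5, 6, 7, 8}. The correct form is (A ∪ B)' = A' ∩ B'.

Identity is invalid: (A ∪ B)' = {1, 4, 7, 8} but A' ∪ B' = {1, 3, 4, 5, 6, 7, 8}. The correct De Morgan law is (A ∪ B)' = A' ∩ B'.


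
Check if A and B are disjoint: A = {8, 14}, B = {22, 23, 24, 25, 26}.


Disjoint means A ∩ B = ∅.
A ∩ B = ∅
A ∩ B = ∅, so A and B are disjoint.

Yes, A and B are disjoint


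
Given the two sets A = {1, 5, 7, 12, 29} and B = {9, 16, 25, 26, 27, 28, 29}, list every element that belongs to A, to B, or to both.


A ∪ B = all elements in A or B (or both)
A = {1, 5, 7, 12, 29}
B = {9, 16, 25, 26, 27, 28, 29}
A ∪ B = {1, 5, 7, 9, 12, 16, 25, 26, 27, 28, 29}

A ∪ B = {1, 5, 7, 9, 12, 16, 25, 26, 27, 28, 29}


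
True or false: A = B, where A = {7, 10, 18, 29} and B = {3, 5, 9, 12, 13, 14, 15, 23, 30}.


Two sets are equal iff they have exactly the same elements.
A = {7, 10, 18, 29}
B = {3, 5, 9, 12, 13, 14, 15, 23, 30}
Differences: {3, 5, 7, 9, 10, 12, 13, 14, 15, 18, 23, 29, 30}
A ≠ B

No, A ≠ B


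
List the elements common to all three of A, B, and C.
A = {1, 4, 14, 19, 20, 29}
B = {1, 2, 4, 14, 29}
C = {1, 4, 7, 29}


A ∩ B = {1, 4, 14, 29}
(A ∩ B) ∩ C = {1, 4, 29}

A ∩ B ∩ C = {1, 4, 29}


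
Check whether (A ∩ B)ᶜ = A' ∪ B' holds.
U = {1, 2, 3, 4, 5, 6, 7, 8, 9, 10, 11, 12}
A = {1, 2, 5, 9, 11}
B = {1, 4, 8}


LHS: A ∩ B = {1}
(A ∩ B)' = U \ (A ∩ B) = {2, 3, 4, 5, 6, 7, 8, 9, 10, 11, 12}
A' = {3, 4, 6, 7, 8, 10, 12}, B' = {2, 3, 5, 6, 7, 9, 10, 11, 12}
Claimed RHS: A' ∪ B' = {2, 3, 4, 5, 6, 7, 8, 9, 10, 11, 12}
Identity is VALID: LHS = RHS = {2, 3, 4, 5, 6, 7, 8, 9, 10, 11, 12} ✓

Identity is valid. (A ∩ B)' = A' ∪ B' = {2, 3, 4, 5, 6, 7, 8, 9, 10, 11, 12}


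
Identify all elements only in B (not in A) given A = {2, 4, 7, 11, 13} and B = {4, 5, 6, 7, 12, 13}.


A = {2, 4, 7, 11, 13}
B = {4, 5, 6, 7, 12, 13}
Region: only in B (not in A)
Elements: {5, 6, 12}

Elements only in B (not in A): {5, 6, 12}


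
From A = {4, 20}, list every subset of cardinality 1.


|A| = 2, so A has C(2,1) = 2 subsets of size 1.
Enumerate by choosing 1 elements from A at a time:
{4}, {20}

1-element subsets (2 total): {4}, {20}


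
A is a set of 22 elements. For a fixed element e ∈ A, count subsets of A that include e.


Subsets of A containing e correspond to subsets of A \ {e}, which has 21 elements.
Count = 2^(n-1) = 2^21
= 2097152

Number of subsets containing e = 2097152


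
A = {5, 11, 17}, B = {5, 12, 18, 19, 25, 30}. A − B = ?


A \ B = elements in A but not in B
A = {5, 11, 17}
B = {5, 12, 18, 19, 25, 30}
Remove from A any elements in B
A \ B = {11, 17}

A \ B = {11, 17}


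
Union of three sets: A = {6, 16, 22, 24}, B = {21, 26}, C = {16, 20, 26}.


A ∪ B = {6, 16, 21, 22, 24, 26}
(A ∪ B) ∪ C = {6, 16, 20, 21, 22, 24, 26}

A ∪ B ∪ C = {6, 16, 20, 21, 22, 24, 26}


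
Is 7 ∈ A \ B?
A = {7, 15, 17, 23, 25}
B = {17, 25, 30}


A = {7, 15, 17, 23, 25}, B = {17, 25, 30}
A \ B = elements in A but not in B
A \ B = {7, 15, 23}
Checking if 7 ∈ A \ B
7 is in A \ B → True

7 ∈ A \ B


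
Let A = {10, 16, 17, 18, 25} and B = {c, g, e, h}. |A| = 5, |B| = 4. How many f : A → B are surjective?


n = |A| = 5, k = |B| = 4. Surjections via inclusion-exclusion:
S(n,k) = Σ(-1)^i × C(k,i) × (k-i)^n, i=0 to k
i=0: (-1)^0×C(4,0)×4^5 = 1024
i=1: (-1)^1×C(4,1)×3^5 = -972
i=2: (-1)^2×C(4,2)×2^5 = 192
i=3: (-1)^3×C(4,3)×1^5 = -4
i=4: (-1)^4×C(4,4)×0^5 = 0
Total = 240

Number of surjections = 240


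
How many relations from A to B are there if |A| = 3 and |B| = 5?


A relation from A to B is any subset of A × B.
|A × B| = 3 × 5 = 15
# relations = 2^|A × B| = 2^15 = 32768

Number of relations = 32768


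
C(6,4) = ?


C(n,k) = n! / (k!(n-k)!)
C(6,4) = 6! / (4!2!)
= 15

C(6,4) = 15


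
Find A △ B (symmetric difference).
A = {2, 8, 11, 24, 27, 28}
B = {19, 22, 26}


A △ B = (A \ B) ∪ (B \ A) = elements in exactly one of A or B
A \ B = {2, 8, 11, 24, 27, 28}
B \ A = {19, 22, 26}
A △ B = {2, 8, 11, 19, 22, 24, 26, 27, 28}

A △ B = {2, 8, 11, 19, 22, 24, 26, 27, 28}


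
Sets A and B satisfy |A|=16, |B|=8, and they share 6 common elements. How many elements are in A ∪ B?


|A ∪ B| = |A| + |B| - |A ∩ B|
= 16 + 8 - 6
= 18

|A ∪ B| = 18


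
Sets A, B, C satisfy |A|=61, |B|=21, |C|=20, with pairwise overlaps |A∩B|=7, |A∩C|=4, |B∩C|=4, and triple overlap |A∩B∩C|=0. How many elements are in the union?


|A∪B∪C| = |A|+|B|+|C| - |A∩B|-|A∩C|-|B∩C| + |A∩B∩C|
= 61+21+20 - 7-4-4 + 0
= 102 - 15 + 0
= 87

|A ∪ B ∪ C| = 87


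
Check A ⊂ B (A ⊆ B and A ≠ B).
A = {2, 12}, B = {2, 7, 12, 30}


A ⊂ B requires: A ⊆ B AND A ≠ B.
A ⊆ B? Yes
A = B? No
A ⊂ B: Yes (A is a proper subset of B)

Yes, A ⊂ B


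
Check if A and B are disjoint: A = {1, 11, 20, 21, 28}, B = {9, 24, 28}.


Disjoint means A ∩ B = ∅.
A ∩ B = {28}
A ∩ B ≠ ∅, so A and B are NOT disjoint.

No, A and B are not disjoint (A ∩ B = {28})


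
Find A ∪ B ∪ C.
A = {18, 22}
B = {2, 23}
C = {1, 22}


A ∪ B = {2, 18, 22, 23}
(A ∪ B) ∪ C = {1, 2, 18, 22, 23}

A ∪ B ∪ C = {1, 2, 18, 22, 23}


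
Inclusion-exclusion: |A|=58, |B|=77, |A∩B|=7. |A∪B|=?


|A ∪ B| = |A| + |B| - |A ∩ B|
= 58 + 77 - 7
= 128

|A ∪ B| = 128


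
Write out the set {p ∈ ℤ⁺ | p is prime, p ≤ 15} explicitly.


Checking each candidate:
Condition: primes ≤ 15
Result = {2, 3, 5, 7, 11, 13}

{2, 3, 5, 7, 11, 13}


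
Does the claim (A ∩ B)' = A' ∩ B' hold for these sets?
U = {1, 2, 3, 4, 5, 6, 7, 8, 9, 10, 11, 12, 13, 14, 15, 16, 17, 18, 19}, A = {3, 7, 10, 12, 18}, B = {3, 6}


LHS: A ∩ B = {3}
(A ∩ B)' = U \ (A ∩ B) = {1, 2, 4, 5, 6, 7, 8, 9, 10, 11, 12, 13, 14, 15, 16, 17, 18, 19}
A' = {1, 2, 4, 5, 6, 8, 9, 11, 13, 14, 15, 16, 17, 19}, B' = {1, 2, 4, 5, 7, 8, 9, 10, 11, 12, 13, 14, 15, 16, 17, 18, 19}
Claimed RHS: A' ∩ B' = {1, 2, 4, 5, 8, 9, 11, 13, 14, 15, 16, 17, 19}
Identity is INVALID: LHS = {1, 2, 4, 5, 6, 7, 8, 9, 10, 11, 12, 13, 14, 15, 16, 17, 18, 19} but the RHS claimed here equals {1, 2, 4, 5, 8, 9, 11, 13, 14, 15, 16, 17, 19}. The correct form is (A ∩ B)' = A' ∪ B'.

Identity is invalid: (A ∩ B)' = {1, 2, 4, 5, 6, 7, 8, 9, 10, 11, 12, 13, 14, 15, 16, 17, 18, 19} but A' ∩ B' = {1, 2, 4, 5, 8, 9, 11, 13, 14, 15, 16, 17, 19}. The correct De Morgan law is (A ∩ B)' = A' ∪ B'.


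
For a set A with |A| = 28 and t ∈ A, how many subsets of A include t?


Subsets of A containing t correspond to subsets of A \ {t}, which has 27 elements.
Count = 2^(n-1) = 2^27
= 134217728

Number of subsets containing t = 134217728


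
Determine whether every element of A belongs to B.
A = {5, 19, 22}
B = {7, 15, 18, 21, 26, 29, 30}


A ⊆ B means every element of A is in B.
Elements in A not in B: {5, 19, 22}
So A ⊄ B.

No, A ⊄ B


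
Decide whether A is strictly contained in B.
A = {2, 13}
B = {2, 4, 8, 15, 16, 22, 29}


A ⊂ B requires: A ⊆ B AND A ≠ B.
A ⊆ B? No
A ⊄ B, so A is not a proper subset.

No, A is not a proper subset of B


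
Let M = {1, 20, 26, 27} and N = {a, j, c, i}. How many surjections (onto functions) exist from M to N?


n = |M| = 4, k = |N| = 4. Surjections via inclusion-exclusion:
S(n,k) = Σ(-1)^i × C(k,i) × (k-i)^n, i=0 to k
i=0: (-1)^0×C(4,0)×4^4 = 256
i=1: (-1)^1×C(4,1)×3^4 = -324
i=2: (-1)^2×C(4,2)×2^4 = 96
i=3: (-1)^3×C(4,3)×1^4 = -4
i=4: (-1)^4×C(4,4)×0^4 = 0
Total = 24

Number of surjections = 24


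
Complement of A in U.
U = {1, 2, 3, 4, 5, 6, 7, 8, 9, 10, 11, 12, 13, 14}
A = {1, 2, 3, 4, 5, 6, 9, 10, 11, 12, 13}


Aᶜ = U \ A = elements in U but not in A
U = {1, 2, 3, 4, 5, 6, 7, 8, 9, 10, 11, 12, 13, 14}
A = {1, 2, 3, 4, 5, 6, 9, 10, 11, 12, 13}
Aᶜ = {7, 8, 14}

Aᶜ = {7, 8, 14}


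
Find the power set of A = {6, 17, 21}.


|A| = 3, so |P(A)| = 2^3 = 8
Enumerate subsets by cardinality (0 to 3):
∅, {6}, {17}, {21}, {6, 17}, {6, 21}, {17, 21}, {6, 17, 21}

P(A) has 8 subsets: ∅, {6}, {17}, {21}, {6, 17}, {6, 21}, {17, 21}, {6, 17, 21}


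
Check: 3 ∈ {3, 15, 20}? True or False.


A = {3, 15, 20}
Checking if 3 is in A
3 is in A → True

3 ∈ A


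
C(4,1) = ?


C(n,k) = n! / (k!(n-k)!)
C(4,1) = 4! / (1!3!)
= 4

C(4,1) = 4


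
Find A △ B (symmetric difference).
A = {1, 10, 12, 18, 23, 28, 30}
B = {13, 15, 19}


A △ B = (A \ B) ∪ (B \ A) = elements in exactly one of A or B
A \ B = {1, 10, 12, 18, 23, 28, 30}
B \ A = {13, 15, 19}
A △ B = {1, 10, 12, 13, 15, 18, 19, 23, 28, 30}

A △ B = {1, 10, 12, 13, 15, 18, 19, 23, 28, 30}


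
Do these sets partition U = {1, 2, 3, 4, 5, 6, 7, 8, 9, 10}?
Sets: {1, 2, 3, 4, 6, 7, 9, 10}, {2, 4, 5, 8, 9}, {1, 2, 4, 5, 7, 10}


A partition requires: (1) non-empty parts, (2) pairwise disjoint, (3) union = U
Parts: {1, 2, 3, 4, 6, 7, 9, 10}, {2, 4, 5, 8, 9}, {1, 2, 4, 5, 7, 10}
Union of parts: {1, 2, 3, 4, 5, 6, 7, 8, 9, 10}
U = {1, 2, 3, 4, 5, 6, 7, 8, 9, 10}
All non-empty? True
Pairwise disjoint? False
Covers U? True

No, not a valid partition


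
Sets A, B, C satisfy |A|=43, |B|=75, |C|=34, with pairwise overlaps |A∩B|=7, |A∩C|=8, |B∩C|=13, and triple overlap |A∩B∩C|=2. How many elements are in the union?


|A∪B∪C| = |A|+|B|+|C| - |A∩B|-|A∩C|-|B∩C| + |A∩B∩C|
= 43+75+34 - 7-8-13 + 2
= 152 - 28 + 2
= 126

|A ∪ B ∪ C| = 126


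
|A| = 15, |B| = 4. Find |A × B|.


|A × B| = |A| × |B|
= 15 × 4
= 60

|A × B| = 60


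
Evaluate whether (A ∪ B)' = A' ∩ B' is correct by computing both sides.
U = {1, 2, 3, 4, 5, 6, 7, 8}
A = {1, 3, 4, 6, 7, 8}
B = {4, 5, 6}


LHS: A ∪ B = {1, 3, 4, 5, 6, 7, 8}
(A ∪ B)' = U \ (A ∪ B) = {2}
A' = {2, 5}, B' = {1, 2, 3, 7, 8}
Claimed RHS: A' ∩ B' = {2}
Identity is VALID: LHS = RHS = {2} ✓

Identity is valid. (A ∪ B)' = A' ∩ B' = {2}


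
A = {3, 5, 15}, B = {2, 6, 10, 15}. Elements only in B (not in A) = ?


A = {3, 5, 15}
B = {2, 6, 10, 15}
Region: only in B (not in A)
Elements: {2, 6, 10}

Elements only in B (not in A): {2, 6, 10}


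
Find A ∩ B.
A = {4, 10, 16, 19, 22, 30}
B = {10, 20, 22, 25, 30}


A ∩ B = elements in both A and B
A = {4, 10, 16, 19, 22, 30}
B = {10, 20, 22, 25, 30}
A ∩ B = {10, 22, 30}

A ∩ B = {10, 22, 30}


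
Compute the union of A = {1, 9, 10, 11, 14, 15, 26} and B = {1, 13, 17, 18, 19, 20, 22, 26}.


A ∪ B = all elements in A or B (or both)
A = {1, 9, 10, 11, 14, 15, 26}
B = {1, 13, 17, 18, 19, 20, 22, 26}
A ∪ B = {1, 9, 10, 11, 13, 14, 15, 17, 18, 19, 20, 22, 26}

A ∪ B = {1, 9, 10, 11, 13, 14, 15, 17, 18, 19, 20, 22, 26}


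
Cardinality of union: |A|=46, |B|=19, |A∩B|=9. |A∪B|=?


|A ∪ B| = |A| + |B| - |A ∩ B|
= 46 + 19 - 9
= 56

|A ∪ B| = 56


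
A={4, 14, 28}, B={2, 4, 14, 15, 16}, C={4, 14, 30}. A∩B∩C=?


A ∩ B = {4, 14}
(A ∩ B) ∩ C = {4, 14}

A ∩ B ∩ C = {4, 14}


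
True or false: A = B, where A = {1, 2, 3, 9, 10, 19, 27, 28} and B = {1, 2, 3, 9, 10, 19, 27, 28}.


Two sets are equal iff they have exactly the same elements.
A = {1, 2, 3, 9, 10, 19, 27, 28}
B = {1, 2, 3, 9, 10, 19, 27, 28}
Same elements → A = B

Yes, A = B


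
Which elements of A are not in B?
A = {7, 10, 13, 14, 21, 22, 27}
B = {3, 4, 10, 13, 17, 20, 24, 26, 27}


A \ B = elements in A but not in B
A = {7, 10, 13, 14, 21, 22, 27}
B = {3, 4, 10, 13, 17, 20, 24, 26, 27}
Remove from A any elements in B
A \ B = {7, 14, 21, 22}

A \ B = {7, 14, 21, 22}


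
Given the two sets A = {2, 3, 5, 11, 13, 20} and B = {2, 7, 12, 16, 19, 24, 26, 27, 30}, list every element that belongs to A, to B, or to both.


A ∪ B = all elements in A or B (or both)
A = {2, 3, 5, 11, 13, 20}
B = {2, 7, 12, 16, 19, 24, 26, 27, 30}
A ∪ B = {2, 3, 5, 7, 11, 12, 13, 16, 19, 20, 24, 26, 27, 30}

A ∪ B = {2, 3, 5, 7, 11, 12, 13, 16, 19, 20, 24, 26, 27, 30}


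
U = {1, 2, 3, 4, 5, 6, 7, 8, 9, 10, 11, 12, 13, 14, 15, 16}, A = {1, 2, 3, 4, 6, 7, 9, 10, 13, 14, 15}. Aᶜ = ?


Aᶜ = U \ A = elements in U but not in A
U = {1, 2, 3, 4, 5, 6, 7, 8, 9, 10, 11, 12, 13, 14, 15, 16}
A = {1, 2, 3, 4, 6, 7, 9, 10, 13, 14, 15}
Aᶜ = {5, 8, 11, 12, 16}

Aᶜ = {5, 8, 11, 12, 16}


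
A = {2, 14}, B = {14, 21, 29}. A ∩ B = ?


A ∩ B = elements in both A and B
A = {2, 14}
B = {14, 21, 29}
A ∩ B = {14}

A ∩ B = {14}


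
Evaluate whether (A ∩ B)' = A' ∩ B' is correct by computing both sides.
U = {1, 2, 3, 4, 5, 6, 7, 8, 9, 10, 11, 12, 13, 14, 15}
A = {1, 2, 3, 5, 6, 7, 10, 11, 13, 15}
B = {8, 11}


LHS: A ∩ B = {11}
(A ∩ B)' = U \ (A ∩ B) = {1, 2, 3, 4, 5, 6, 7, 8, 9, 10, 12, 13, 14, 15}
A' = {4, 8, 9, 12, 14}, B' = {1, 2, 3, 4, 5, 6, 7, 9, 10, 12, 13, 14, 15}
Claimed RHS: A' ∩ B' = {4, 9, 12, 14}
Identity is INVALID: LHS = {1, 2, 3, 4, 5, 6, 7, 8, 9, 10, 12, 13, 14, 15} but the RHS claimed here equals {4, 9, 12, 14}. The correct form is (A ∩ B)' = A' ∪ B'.

Identity is invalid: (A ∩ B)' = {1, 2, 3, 4, 5, 6, 7, 8, 9, 10, 12, 13, 14, 15} but A' ∩ B' = {4, 9, 12, 14}. The correct De Morgan law is (A ∩ B)' = A' ∪ B'.


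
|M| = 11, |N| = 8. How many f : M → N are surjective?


n = |M| = 11, k = |N| = 8. Surjections via inclusion-exclusion:
S(n,k) = Σ(-1)^i × C(k,i) × (k-i)^n, i=0 to k
i=0: (-1)^0×C(8,0)×8^11 = 8589934592
i=1: (-1)^1×C(8,1)×7^11 = -15818613944
i=2: (-1)^2×C(8,2)×6^11 = 10158317568
i=3: (-1)^3×C(8,3)×5^11 = -2734375000
i=4: (-1)^4×C(8,4)×4^11 = 293601280
i=5: (-1)^5×C(8,5)×3^11 = -9920232
i=6: (-1)^6×C(8,6)×2^11 = 57344
i=7: (-1)^7×C(8,7)×1^11 = -8
i=8: (-1)^8×C(8,8)×0^11 = 0
Total = 479001600

Number of surjections = 479001600


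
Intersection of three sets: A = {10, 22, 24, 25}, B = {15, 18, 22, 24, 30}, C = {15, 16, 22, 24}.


A ∩ B = {22, 24}
(A ∩ B) ∩ C = {22, 24}

A ∩ B ∩ C = {22, 24}


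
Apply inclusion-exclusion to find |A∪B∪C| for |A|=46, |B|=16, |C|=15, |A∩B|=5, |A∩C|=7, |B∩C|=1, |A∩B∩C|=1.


|A∪B∪C| = |A|+|B|+|C| - |A∩B|-|A∩C|-|B∩C| + |A∩B∩C|
= 46+16+15 - 5-7-1 + 1
= 77 - 13 + 1
= 65

|A ∪ B ∪ C| = 65


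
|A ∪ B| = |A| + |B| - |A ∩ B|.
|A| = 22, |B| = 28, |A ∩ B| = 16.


|A ∪ B| = |A| + |B| - |A ∩ B|
= 22 + 28 - 16
= 34

|A ∪ B| = 34


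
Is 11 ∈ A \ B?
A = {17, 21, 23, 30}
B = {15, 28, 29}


A = {17, 21, 23, 30}, B = {15, 28, 29}
A \ B = elements in A but not in B
A \ B = {17, 21, 23, 30}
Checking if 11 ∈ A \ B
11 is not in A \ B → False

11 ∉ A \ B


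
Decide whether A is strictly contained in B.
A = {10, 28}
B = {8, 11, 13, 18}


A ⊂ B requires: A ⊆ B AND A ≠ B.
A ⊆ B? No
A ⊄ B, so A is not a proper subset.

No, A is not a proper subset of B


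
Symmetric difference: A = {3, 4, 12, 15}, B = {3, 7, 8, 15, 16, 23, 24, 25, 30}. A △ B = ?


A △ B = (A \ B) ∪ (B \ A) = elements in exactly one of A or B
A \ B = {4, 12}
B \ A = {7, 8, 16, 23, 24, 25, 30}
A △ B = {4, 7, 8, 12, 16, 23, 24, 25, 30}

A △ B = {4, 7, 8, 12, 16, 23, 24, 25, 30}


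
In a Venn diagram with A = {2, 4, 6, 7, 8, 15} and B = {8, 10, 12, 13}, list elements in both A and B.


A = {2, 4, 6, 7, 8, 15}
B = {8, 10, 12, 13}
Region: in both A and B
Elements: {8}

Elements in both A and B: {8}


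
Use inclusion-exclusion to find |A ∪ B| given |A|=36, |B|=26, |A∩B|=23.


|A ∪ B| = |A| + |B| - |A ∩ B|
= 36 + 26 - 23
= 39

|A ∪ B| = 39


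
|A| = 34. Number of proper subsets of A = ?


Total subsets = 2^n = 2^34 = 17179869184
Proper subsets exclude the set itself: 2^n - 1
= 17179869184 - 1
= 17179869183

Number of proper subsets = 17179869183


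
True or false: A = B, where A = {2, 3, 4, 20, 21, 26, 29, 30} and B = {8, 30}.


Two sets are equal iff they have exactly the same elements.
A = {2, 3, 4, 20, 21, 26, 29, 30}
B = {8, 30}
Differences: {2, 3, 4, 8, 20, 21, 26, 29}
A ≠ B

No, A ≠ B


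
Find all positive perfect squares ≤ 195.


Checking each candidate:
Condition: positive perfect squares ≤ 195
Result = {1, 4, 9, 16, 25, 36, 49, 64, 81, 100, 121, 144, 169}

{1, 4, 9, 16, 25, 36, 49, 64, 81, 100, 121, 144, 169}


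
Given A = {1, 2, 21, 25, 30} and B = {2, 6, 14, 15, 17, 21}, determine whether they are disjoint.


Disjoint means A ∩ B = ∅.
A ∩ B = {2, 21}
A ∩ B ≠ ∅, so A and B are NOT disjoint.

No, A and B are not disjoint (A ∩ B = {2, 21})


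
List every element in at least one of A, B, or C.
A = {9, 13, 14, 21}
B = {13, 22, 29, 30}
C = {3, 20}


A ∪ B = {9, 13, 14, 21, 22, 29, 30}
(A ∪ B) ∪ C = {3, 9, 13, 14, 20, 21, 22, 29, 30}

A ∪ B ∪ C = {3, 9, 13, 14, 20, 21, 22, 29, 30}


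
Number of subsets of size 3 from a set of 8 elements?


C(n,k) = n! / (k!(n-k)!)
C(8,3) = 8! / (3!5!)
= 56

C(8,3) = 56


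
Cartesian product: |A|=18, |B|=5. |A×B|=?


|A × B| = |A| × |B|
= 18 × 5
= 90

|A × B| = 90


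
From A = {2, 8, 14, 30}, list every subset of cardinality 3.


|A| = 4, so A has C(4,3) = 4 subsets of size 3.
Enumerate by choosing 3 elements from A at a time:
{2, 8, 14}, {2, 8, 30}, {2, 14, 30}, {8, 14, 30}

3-element subsets (4 total): {2, 8, 14}, {2, 8, 30}, {2, 14, 30}, {8, 14, 30}


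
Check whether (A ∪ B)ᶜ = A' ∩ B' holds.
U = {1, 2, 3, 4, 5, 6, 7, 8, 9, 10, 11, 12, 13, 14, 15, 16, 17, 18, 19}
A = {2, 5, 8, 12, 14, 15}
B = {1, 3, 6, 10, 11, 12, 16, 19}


LHS: A ∪ B = {1, 2, 3, 5, 6, 8, 10, 11, 12, 14, 15, 16, 19}
(A ∪ B)' = U \ (A ∪ B) = {4, 7, 9, 13, 17, 18}
A' = {1, 3, 4, 6, 7, 9, 10, 11, 13, 16, 17, 18, 19}, B' = {2, 4, 5, 7, 8, 9, 13, 14, 15, 17, 18}
Claimed RHS: A' ∩ B' = {4, 7, 9, 13, 17, 18}
Identity is VALID: LHS = RHS = {4, 7, 9, 13, 17, 18} ✓

Identity is valid. (A ∪ B)' = A' ∩ B' = {4, 7, 9, 13, 17, 18}


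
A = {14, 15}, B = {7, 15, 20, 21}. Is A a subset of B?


A ⊆ B means every element of A is in B.
Elements in A not in B: {14}
So A ⊄ B.

No, A ⊄ B


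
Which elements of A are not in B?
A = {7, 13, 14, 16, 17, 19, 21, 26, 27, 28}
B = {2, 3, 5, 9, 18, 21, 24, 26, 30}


A \ B = elements in A but not in B
A = {7, 13, 14, 16, 17, 19, 21, 26, 27, 28}
B = {2, 3, 5, 9, 18, 21, 24, 26, 30}
Remove from A any elements in B
A \ B = {7, 13, 14, 16, 17, 19, 27, 28}

A \ B = {7, 13, 14, 16, 17, 19, 27, 28}


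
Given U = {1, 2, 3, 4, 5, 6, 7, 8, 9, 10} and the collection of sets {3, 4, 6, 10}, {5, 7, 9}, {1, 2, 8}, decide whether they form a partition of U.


A partition requires: (1) non-empty parts, (2) pairwise disjoint, (3) union = U
Parts: {3, 4, 6, 10}, {5, 7, 9}, {1, 2, 8}
Union of parts: {1, 2, 3, 4, 5, 6, 7, 8, 9, 10}
U = {1, 2, 3, 4, 5, 6, 7, 8, 9, 10}
All non-empty? True
Pairwise disjoint? True
Covers U? True

Yes, valid partition


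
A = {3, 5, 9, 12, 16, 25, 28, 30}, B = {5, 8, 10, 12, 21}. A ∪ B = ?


A ∪ B = all elements in A or B (or both)
A = {3, 5, 9, 12, 16, 25, 28, 30}
B = {5, 8, 10, 12, 21}
A ∪ B = {3, 5, 8, 9, 10, 12, 16, 21, 25, 28, 30}

A ∪ B = {3, 5, 8, 9, 10, 12, 16, 21, 25, 28, 30}


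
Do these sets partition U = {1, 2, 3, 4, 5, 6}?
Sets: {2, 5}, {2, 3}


A partition requires: (1) non-empty parts, (2) pairwise disjoint, (3) union = U
Parts: {2, 5}, {2, 3}
Union of parts: {2, 3, 5}
U = {1, 2, 3, 4, 5, 6}
All non-empty? True
Pairwise disjoint? False
Covers U? False

No, not a valid partition


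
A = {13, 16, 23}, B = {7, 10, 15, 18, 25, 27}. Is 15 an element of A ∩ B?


A = {13, 16, 23}, B = {7, 10, 15, 18, 25, 27}
A ∩ B = elements in both A and B
A ∩ B = ∅
Checking if 15 ∈ A ∩ B
15 is not in A ∩ B → False

15 ∉ A ∩ B


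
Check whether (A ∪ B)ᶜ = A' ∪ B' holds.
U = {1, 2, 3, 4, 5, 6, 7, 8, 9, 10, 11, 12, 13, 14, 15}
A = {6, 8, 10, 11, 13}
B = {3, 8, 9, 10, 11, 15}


LHS: A ∪ B = {3, 6, 8, 9, 10, 11, 13, 15}
(A ∪ B)' = U \ (A ∪ B) = {1, 2, 4, 5, 7, 12, 14}
A' = {1, 2, 3, 4, 5, 7, 9, 12, 14, 15}, B' = {1, 2, 4, 5, 6, 7, 12, 13, 14}
Claimed RHS: A' ∪ B' = {1, 2, 3, 4, 5, 6, 7, 9, 12, 13, 14, 15}
Identity is INVALID: LHS = {1, 2, 4, 5, 7, 12, 14} but the RHS claimed here equals {1, 2, 3, 4, 5, 6, 7, 9, 12, 13, 14, 15}. The correct form is (A ∪ B)' = A' ∩ B'.

Identity is invalid: (A ∪ B)' = {1, 2, 4, 5, 7, 12, 14} but A' ∪ B' = {1, 2, 3, 4, 5, 6, 7, 9, 12, 13, 14, 15}. The correct De Morgan law is (A ∪ B)' = A' ∩ B'.


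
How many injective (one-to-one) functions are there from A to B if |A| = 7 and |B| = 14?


An injection sends each of |A| = 7 inputs to a distinct output in B.
# injections = |B|·(|B|-1)·…·(|B|-|A|+1) = 14! / (14 - 7)!
= 14 × 13 × 12 × 11 × 10 × 9 × 8
= 17297280

Number of injections = 17297280


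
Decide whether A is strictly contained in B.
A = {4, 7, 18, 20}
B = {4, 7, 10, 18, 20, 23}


A ⊂ B requires: A ⊆ B AND A ≠ B.
A ⊆ B? Yes
A = B? No
A ⊂ B: Yes (A is a proper subset of B)

Yes, A ⊂ B


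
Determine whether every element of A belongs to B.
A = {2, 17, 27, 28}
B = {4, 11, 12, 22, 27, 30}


A ⊆ B means every element of A is in B.
Elements in A not in B: {2, 17, 28}
So A ⊄ B.

No, A ⊄ B


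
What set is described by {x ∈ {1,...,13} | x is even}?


Checking each candidate:
Condition: even numbers in {1,...,13}
Result = {2, 4, 6, 8, 10, 12}

{2, 4, 6, 8, 10, 12}


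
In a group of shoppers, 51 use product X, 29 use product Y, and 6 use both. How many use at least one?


|A ∪ B| = |A| + |B| - |A ∩ B|
= 51 + 29 - 6
= 74

|A ∪ B| = 74


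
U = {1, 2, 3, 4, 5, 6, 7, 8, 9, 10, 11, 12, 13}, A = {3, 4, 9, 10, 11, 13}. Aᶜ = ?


Aᶜ = U \ A = elements in U but not in A
U = {1, 2, 3, 4, 5, 6, 7, 8, 9, 10, 11, 12, 13}
A = {3, 4, 9, 10, 11, 13}
Aᶜ = {1, 2, 5, 6, 7, 8, 12}

Aᶜ = {1, 2, 5, 6, 7, 8, 12}


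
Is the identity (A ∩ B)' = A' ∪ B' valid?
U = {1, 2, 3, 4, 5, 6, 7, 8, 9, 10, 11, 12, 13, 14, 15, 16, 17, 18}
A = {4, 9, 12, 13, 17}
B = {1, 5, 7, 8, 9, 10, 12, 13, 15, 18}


LHS: A ∩ B = {9, 12, 13}
(A ∩ B)' = U \ (A ∩ B) = {1, 2, 3, 4, 5, 6, 7, 8, 10, 11, 14, 15, 16, 17, 18}
A' = {1, 2, 3, 5, 6, 7, 8, 10, 11, 14, 15, 16, 18}, B' = {2, 3, 4, 6, 11, 14, 16, 17}
Claimed RHS: A' ∪ B' = {1, 2, 3, 4, 5, 6, 7, 8, 10, 11, 14, 15, 16, 17, 18}
Identity is VALID: LHS = RHS = {1, 2, 3, 4, 5, 6, 7, 8, 10, 11, 14, 15, 16, 17, 18} ✓

Identity is valid. (A ∩ B)' = A' ∪ B' = {1, 2, 3, 4, 5, 6, 7, 8, 10, 11, 14, 15, 16, 17, 18}


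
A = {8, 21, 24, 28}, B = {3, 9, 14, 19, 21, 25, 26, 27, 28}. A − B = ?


A \ B = elements in A but not in B
A = {8, 21, 24, 28}
B = {3, 9, 14, 19, 21, 25, 26, 27, 28}
Remove from A any elements in B
A \ B = {8, 24}

A \ B = {8, 24}


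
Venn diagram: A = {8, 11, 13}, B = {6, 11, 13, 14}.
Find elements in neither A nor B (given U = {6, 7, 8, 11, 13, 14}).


A = {8, 11, 13}
B = {6, 11, 13, 14}
Region: in neither A nor B (given U = {6, 7, 8, 11, 13, 14})
Elements: {7}

Elements in neither A nor B (given U = {6, 7, 8, 11, 13, 14}): {7}


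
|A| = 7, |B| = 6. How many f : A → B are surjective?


n = |A| = 7, k = |B| = 6. Surjections via inclusion-exclusion:
S(n,k) = Σ(-1)^i × C(k,i) × (k-i)^n, i=0 to k
i=0: (-1)^0×C(6,0)×6^7 = 279936
i=1: (-1)^1×C(6,1)×5^7 = -468750
i=2: (-1)^2×C(6,2)×4^7 = 245760
i=3: (-1)^3×C(6,3)×3^7 = -43740
i=4: (-1)^4×C(6,4)×2^7 = 1920
i=5: (-1)^5×C(6,5)×1^7 = -6
i=6: (-1)^6×C(6,6)×0^7 = 0
Total = 15120

Number of surjections = 15120


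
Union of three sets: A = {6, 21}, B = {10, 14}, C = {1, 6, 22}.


A ∪ B = {6, 10, 14, 21}
(A ∪ B) ∪ C = {1, 6, 10, 14, 21, 22}

A ∪ B ∪ C = {1, 6, 10, 14, 21, 22}
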